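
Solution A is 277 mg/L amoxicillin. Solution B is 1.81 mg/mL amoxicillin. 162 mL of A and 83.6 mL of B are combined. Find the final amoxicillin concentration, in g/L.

C_B = 1.81 mg/mL = 1810 mg/L.
C_mix = (C_A·V_A + C_B·V_B)/(V_A + V_B) = (277×162 + 1810×83.6) / 245.6 = 799 mg/L = 0.799 g/L.

0.799 g/L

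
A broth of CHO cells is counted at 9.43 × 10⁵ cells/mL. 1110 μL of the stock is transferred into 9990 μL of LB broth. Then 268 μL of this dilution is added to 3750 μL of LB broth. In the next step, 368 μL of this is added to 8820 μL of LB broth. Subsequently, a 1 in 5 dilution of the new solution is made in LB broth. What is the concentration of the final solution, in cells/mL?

50.4 cells/mL

Overall dilution factor = 10 × 14.99 × 24.97 × 5 = 1.87 × 10⁴.
9.43 × 10⁵ cells/mL / 1.87 × 10⁴ = 50.4 cells/mL.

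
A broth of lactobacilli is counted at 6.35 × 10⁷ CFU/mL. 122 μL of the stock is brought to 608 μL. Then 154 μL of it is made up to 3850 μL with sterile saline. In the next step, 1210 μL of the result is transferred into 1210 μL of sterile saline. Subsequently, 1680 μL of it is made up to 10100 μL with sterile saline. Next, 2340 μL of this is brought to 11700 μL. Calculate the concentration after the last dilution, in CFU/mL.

Overall dilution factor = 4.984 × 25 × 2 × 6.012 × 5 = 7490.
6.35 × 10⁷ CFU/mL / 7490 = 8480 CFU/mL.

8480 CFU/mL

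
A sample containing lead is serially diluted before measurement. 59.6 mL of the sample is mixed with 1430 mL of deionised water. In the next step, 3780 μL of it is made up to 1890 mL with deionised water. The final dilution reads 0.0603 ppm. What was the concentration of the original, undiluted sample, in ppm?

Overall dilution factor = 24.99 × 500 = 1.25 × 10⁴.
Original = 0.0603 ppm × 1.25 × 10⁴ = 754 ppm.

754 ppm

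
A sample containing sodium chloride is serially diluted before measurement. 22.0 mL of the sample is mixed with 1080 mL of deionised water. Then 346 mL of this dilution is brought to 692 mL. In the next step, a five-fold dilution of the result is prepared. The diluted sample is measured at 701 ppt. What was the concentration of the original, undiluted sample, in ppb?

Overall dilution factor = 50.09 × 2 × 5 = 501.
Original = 701 ppt × 501 = 3.51 × 10⁵ ppt = 351 ppb.

351 ppb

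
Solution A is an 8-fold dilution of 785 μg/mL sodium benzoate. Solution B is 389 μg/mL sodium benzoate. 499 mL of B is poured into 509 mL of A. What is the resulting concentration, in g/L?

0.242 g/L

C_A = 785 μg/mL / 8 = 98.1 μg/mL.
C_mix = (C_A·V_A + C_B·V_B)/(V_A + V_B) = (98.1×509 + 389×499) / 1008 = 242 μg/mL = 0.242 g/L.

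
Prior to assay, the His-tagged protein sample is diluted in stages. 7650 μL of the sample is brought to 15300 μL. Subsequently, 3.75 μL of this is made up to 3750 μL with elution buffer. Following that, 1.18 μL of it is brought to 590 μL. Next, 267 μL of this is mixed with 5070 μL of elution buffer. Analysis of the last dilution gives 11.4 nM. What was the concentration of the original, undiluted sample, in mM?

228 mM

Overall dilution factor = 2 × 1000 × 500 × 19.99 = 2.00 × 10⁷.
Original = 11.4 nM × 2.00 × 10⁷ = 2.28 × 10⁸ nM = 228 mM.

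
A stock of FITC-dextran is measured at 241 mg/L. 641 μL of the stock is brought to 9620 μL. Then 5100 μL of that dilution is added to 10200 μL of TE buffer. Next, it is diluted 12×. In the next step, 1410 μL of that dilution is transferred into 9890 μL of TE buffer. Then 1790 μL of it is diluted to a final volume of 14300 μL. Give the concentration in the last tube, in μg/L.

6.97 μg/L

Overall dilution factor = 15.01 × 3 × 12 × 8.014 × 7.989 = 3.46 × 10⁴.
241 mg/L / 3.46 × 10⁴ = 6.97 × 10⁻³ mg/L = 6.97 μg/L.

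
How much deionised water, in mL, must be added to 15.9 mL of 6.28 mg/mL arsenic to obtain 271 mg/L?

353 mL

271 mg/L = 0.271 mg/mL.
V₂ = C₁V₁/C₂ = 6.28 × 15.9 / 0.271 = 368 mL.
Diluent to add = V₂ − V₁ = 368 − 15.9 = 353 mL.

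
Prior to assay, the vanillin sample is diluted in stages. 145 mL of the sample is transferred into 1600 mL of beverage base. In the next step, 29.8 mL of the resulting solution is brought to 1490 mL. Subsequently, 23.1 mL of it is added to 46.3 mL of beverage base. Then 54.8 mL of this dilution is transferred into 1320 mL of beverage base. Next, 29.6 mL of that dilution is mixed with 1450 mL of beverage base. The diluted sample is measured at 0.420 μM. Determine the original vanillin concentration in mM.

952 mM

Overall dilution factor = 12.03 × 50 × 3.004 × 25.09 × 49.99 = 2.27 × 10⁶.
Original = 0.420 μM × 2.27 × 10⁶ = 9.52 × 10⁵ μM = 952 mM.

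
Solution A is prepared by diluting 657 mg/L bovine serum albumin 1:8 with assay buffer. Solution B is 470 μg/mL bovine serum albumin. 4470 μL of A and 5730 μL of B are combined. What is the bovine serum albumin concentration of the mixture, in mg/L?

C_A = 657 mg/L / 8 = 82.1 mg/L.
C_B = 470 μg/mL = 470 mg/L.
C_mix = (C_A·V_A + C_B·V_B)/(V_A + V_B) = (82.1×4470 + 470×5730) / 10200 = 300 mg/L.

300 mg/L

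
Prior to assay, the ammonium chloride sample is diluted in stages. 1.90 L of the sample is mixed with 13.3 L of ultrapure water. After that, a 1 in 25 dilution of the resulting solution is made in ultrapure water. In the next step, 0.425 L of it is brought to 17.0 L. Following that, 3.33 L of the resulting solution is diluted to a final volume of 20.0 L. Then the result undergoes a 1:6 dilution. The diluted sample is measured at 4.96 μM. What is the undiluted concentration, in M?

1.43 M

Overall dilution factor = 8 × 25 × 40 × 6.006 × 6 = 2.88 × 10⁵.
Original = 4.96 μM × 2.88 × 10⁵ = 1.43 × 10⁶ μM = 1.43 M.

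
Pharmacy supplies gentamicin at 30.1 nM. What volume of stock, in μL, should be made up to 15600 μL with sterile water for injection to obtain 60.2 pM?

60.2 pM = 0.0602 nM.
V₁ = C₂V₂/C₁ = 0.0602 × 15600 / 30.1 = 31.2 μL.

31.2 μL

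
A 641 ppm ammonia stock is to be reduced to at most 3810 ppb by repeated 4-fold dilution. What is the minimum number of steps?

4

Need 4ⁿ ≥ 168, so n ≥ log(168)/log(4) = 3.70.
Minimum whole steps: n = 4.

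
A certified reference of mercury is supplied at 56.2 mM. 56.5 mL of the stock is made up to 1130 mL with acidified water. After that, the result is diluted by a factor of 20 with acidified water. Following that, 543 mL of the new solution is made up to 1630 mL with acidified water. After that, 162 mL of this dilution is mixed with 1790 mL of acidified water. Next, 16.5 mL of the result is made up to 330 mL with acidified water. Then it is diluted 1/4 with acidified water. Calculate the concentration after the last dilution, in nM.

Overall dilution factor = 20 × 20 × 3.002 × 12.05 × 20 × 4 = 1.16 × 10⁶.
56.2 mM / 1.16 × 10⁶ = 4.86 × 10⁻⁵ mM = 48.6 nM.

48.6 nM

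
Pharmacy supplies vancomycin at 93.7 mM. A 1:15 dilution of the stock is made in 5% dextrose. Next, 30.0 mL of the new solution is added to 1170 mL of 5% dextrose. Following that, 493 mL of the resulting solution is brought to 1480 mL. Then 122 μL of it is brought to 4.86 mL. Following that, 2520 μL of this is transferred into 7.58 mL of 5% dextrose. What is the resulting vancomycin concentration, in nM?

Overall dilution factor = 15 × 40 × 3.002 × 39.84 × 4.008 = 2.88 × 10⁵.
93.7 mM / 2.88 × 10⁵ = 3.26 × 10⁻⁴ mM = 326 nM.

326 nM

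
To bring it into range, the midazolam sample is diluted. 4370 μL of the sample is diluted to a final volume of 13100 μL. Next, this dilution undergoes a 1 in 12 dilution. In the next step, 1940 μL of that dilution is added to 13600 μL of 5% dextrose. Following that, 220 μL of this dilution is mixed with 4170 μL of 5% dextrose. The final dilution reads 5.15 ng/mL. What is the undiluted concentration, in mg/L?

29.6 mg/L

Overall dilution factor = 2.998 × 12 × 8.010 × 19.95 = 5750.
Original = 5.15 ng/mL × 5750 = 2.96 × 10⁴ ng/mL = 29.6 mg/L.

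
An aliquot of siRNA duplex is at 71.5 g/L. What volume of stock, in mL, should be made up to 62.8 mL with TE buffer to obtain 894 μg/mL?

894 μg/mL = 0.894 g/L.
V₁ = C₂V₂/C₁ = 0.894 × 62.8 / 71.5 = 0.785 mL.

0.785 mL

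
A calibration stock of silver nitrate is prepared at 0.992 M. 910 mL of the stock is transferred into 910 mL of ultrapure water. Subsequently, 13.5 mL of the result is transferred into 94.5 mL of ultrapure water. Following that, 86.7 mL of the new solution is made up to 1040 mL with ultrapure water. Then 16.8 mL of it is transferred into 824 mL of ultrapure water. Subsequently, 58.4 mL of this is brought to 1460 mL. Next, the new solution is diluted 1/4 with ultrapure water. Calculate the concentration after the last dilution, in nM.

Overall dilution factor = 2 × 8 × 12.00 × 50.05 × 25 × 4 = 9.61 × 10⁵.
0.992 M / 9.61 × 10⁵ = 1.03 × 10⁻⁶ M = 1030 nM.

1030 nM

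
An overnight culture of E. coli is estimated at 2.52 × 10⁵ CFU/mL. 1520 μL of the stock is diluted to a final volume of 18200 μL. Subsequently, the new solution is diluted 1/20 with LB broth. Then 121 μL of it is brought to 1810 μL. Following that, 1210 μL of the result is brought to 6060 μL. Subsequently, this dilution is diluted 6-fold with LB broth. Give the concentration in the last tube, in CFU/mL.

Overall dilution factor = 11.97 × 20 × 14.96 × 5.008 × 6 = 1.08 × 10⁵.
2.52 × 10⁵ CFU/mL / 1.08 × 10⁵ = 2.34 CFU/mL.

2.34 CFU/mL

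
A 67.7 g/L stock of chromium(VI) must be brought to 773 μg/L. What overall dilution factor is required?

Factor = C₀/C_target = 67.7 g/L / 773 μg/L = 8.76 × 10⁴.

8.76 × 10⁴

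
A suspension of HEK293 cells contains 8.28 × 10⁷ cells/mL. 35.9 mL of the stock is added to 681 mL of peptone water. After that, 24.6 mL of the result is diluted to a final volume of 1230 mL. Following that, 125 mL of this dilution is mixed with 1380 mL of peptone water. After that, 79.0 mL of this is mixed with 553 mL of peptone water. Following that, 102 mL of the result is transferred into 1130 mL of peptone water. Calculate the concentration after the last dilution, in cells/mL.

71.3 cells/mL

Overall dilution factor = 19.97 × 50 × 12.04 × 8 × 12.08 = 1.16 × 10⁶.
8.28 × 10⁷ cells/mL / 1.16 × 10⁶ = 71.3 cells/mL.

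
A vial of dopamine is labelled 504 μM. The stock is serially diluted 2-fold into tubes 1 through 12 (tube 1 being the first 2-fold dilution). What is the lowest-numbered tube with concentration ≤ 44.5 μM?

Tube n has concentration 504 μM / 2ⁿ.
Need 2ⁿ ≥ 504 μM / 44.5 μM = 11.3, so n ≥ 3.50.
First such tube: n = 4.

tube 4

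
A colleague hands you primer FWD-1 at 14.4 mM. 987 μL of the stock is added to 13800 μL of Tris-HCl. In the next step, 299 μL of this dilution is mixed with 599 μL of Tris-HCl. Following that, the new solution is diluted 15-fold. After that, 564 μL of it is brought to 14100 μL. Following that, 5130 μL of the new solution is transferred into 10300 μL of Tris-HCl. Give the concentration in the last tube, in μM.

0.284 μM

Overall dilution factor = 14.98 × 3.003 × 15 × 25 × 3.008 = 5.08 × 10⁴.
14.4 mM / 5.08 × 10⁴ = 2.84 × 10⁻⁴ mM = 0.284 μM.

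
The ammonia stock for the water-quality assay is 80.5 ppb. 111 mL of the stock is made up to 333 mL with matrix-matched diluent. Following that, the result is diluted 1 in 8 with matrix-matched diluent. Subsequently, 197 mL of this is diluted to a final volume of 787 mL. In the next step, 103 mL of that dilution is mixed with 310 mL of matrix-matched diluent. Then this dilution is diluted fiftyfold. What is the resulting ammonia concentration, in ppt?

Overall dilution factor = 3 × 8 × 3.995 × 4.010 × 50 = 1.92 × 10⁴.
80.5 ppb / 1.92 × 10⁴ = 4.19 × 10⁻³ ppb = 4.19 ppt.

4.19 ppt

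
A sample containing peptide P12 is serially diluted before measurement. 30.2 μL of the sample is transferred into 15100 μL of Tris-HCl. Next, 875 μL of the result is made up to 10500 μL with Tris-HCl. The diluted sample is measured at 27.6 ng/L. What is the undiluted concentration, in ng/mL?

166 ng/mL

Overall dilution factor = 501 × 12 = 6012.
Original = 27.6 ng/L × 6012 = 1.66 × 10⁵ ng/L = 166 ng/mL.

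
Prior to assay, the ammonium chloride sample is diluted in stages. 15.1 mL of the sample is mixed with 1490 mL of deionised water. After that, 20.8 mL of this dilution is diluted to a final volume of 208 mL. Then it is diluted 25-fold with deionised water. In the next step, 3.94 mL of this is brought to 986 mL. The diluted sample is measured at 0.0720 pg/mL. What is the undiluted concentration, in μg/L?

Overall dilution factor = 99.68 × 10 × 25 × 250.3 = 6.24 × 10⁶.
Original = 0.0720 pg/mL × 6.24 × 10⁶ = 4.49 × 10⁵ pg/mL = 449 μg/L.

449 μg/L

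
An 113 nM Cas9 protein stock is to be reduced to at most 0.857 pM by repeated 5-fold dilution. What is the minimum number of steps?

Need 5ⁿ ≥ 1.32 × 10⁵, so n ≥ log(1.32 × 10⁵)/log(5) = 7.33.
Minimum whole steps: n = 8.

8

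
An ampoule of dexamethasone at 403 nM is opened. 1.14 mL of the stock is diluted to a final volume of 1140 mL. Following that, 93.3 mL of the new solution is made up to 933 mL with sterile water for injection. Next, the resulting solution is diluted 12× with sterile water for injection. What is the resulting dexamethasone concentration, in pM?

3.36 pM

Overall dilution factor = 1000 × 10 × 12 = 1.20 × 10⁵.
403 nM / 1.20 × 10⁵ = 3.36 × 10⁻³ nM = 3.36 pM.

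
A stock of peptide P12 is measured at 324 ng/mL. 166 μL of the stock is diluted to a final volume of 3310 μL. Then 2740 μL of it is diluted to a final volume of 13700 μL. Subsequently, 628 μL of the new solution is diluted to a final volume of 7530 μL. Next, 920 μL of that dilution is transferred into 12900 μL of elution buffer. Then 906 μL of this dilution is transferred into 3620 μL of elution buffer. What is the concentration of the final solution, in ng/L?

3.61 ng/L

Overall dilution factor = 19.94 × 5 × 11.99 × 15.02 × 4.996 = 8.97 × 10⁴.
324 ng/mL / 8.97 × 10⁴ = 3.61 × 10⁻³ ng/mL = 3.61 ng/L.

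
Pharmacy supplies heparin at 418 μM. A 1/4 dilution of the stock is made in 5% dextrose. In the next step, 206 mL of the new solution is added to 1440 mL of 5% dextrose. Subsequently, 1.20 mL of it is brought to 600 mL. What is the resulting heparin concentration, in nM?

26.2 nM

Overall dilution factor = 4 × 7.990 × 500 = 1.60 × 10⁴.
418 μM / 1.60 × 10⁴ = 0.0262 μM = 26.2 nM.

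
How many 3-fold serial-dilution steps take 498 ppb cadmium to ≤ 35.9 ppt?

Need 3ⁿ ≥ 1.39 × 10⁴, so n ≥ log(1.39 × 10⁴)/log(3) = 8.68.
Minimum whole steps: n = 9.

9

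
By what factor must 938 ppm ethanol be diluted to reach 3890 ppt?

2.41 × 10⁵

Factor = C₀/C_target = 938 ppm / 3890 ppt = 2.41 × 10⁵.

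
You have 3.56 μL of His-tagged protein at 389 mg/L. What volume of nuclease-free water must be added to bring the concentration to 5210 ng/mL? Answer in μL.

5210 ng/mL = 5.21 mg/L.
V₂ = C₁V₁/C₂ = 389 × 3.56 / 5.21 = 266 μL.
Diluent to add = V₂ − V₁ = 266 − 3.56 = 262 μL.

262 μL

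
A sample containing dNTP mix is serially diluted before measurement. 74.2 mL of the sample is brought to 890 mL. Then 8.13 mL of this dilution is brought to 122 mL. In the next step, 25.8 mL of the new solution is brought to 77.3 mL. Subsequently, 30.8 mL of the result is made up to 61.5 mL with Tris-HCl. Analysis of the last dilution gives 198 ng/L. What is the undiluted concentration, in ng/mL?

213 ng/mL

Overall dilution factor = 11.99 × 15.01 × 2.996 × 1.997 = 1077.
Original = 198 ng/L × 1077 = 2.13 × 10⁵ ng/L = 213 ng/mL.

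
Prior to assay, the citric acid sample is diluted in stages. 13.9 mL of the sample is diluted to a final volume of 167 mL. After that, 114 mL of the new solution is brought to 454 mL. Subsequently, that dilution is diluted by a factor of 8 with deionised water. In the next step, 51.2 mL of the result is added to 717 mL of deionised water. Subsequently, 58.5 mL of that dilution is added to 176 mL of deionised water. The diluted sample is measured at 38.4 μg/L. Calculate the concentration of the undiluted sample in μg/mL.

884 μg/mL

Overall dilution factor = 12.01 × 3.982 × 8 × 15.00 × 4.009 = 2.30 × 10⁴.
Original = 38.4 μg/L × 2.30 × 10⁴ = 8.84 × 10⁵ μg/L = 884 μg/mL.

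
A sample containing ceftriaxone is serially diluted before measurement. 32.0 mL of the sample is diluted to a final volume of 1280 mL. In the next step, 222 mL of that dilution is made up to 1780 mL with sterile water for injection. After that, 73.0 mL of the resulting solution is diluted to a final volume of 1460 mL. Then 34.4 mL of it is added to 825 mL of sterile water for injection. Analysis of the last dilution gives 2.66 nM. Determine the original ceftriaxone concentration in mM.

Overall dilution factor = 40 × 8.018 × 20 × 24.98 = 1.60 × 10⁵.
Original = 2.66 nM × 1.60 × 10⁵ = 4.26 × 10⁵ nM = 0.426 mM.

0.426 mM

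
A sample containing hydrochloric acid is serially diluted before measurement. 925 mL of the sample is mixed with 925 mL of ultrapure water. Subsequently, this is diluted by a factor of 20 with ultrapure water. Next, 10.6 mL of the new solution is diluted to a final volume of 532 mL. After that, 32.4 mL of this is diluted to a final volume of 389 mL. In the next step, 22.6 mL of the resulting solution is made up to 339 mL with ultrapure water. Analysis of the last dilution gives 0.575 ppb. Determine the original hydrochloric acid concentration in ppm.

208 ppm

Overall dilution factor = 2 × 20 × 50.19 × 12.01 × 15 = 3.62 × 10⁵.
Original = 0.575 ppb × 3.62 × 10⁵ = 2.08 × 10⁵ ppb = 208 ppm.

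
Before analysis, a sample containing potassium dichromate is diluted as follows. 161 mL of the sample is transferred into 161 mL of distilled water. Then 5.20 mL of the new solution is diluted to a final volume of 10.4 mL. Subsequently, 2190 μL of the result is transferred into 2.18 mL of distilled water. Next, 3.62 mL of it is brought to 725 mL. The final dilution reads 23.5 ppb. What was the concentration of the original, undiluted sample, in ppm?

37.6 ppm

Overall dilution factor = 2 × 2 × 1.995 × 200.3 = 1599.
Original = 23.5 ppb × 1599 = 3.76 × 10⁴ ppb = 37.6 ppm.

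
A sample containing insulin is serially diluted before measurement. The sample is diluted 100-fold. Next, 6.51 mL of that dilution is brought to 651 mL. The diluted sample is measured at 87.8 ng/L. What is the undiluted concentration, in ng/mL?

Overall dilution factor = 100 × 100 = 1.00 × 10⁴.
Original = 87.8 ng/L × 1.00 × 10⁴ = 8.78 × 10⁵ ng/L = 878 ng/mL.

878 ng/mL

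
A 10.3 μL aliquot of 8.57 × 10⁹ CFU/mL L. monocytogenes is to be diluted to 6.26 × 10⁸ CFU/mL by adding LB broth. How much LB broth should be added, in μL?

131 μL

V₂ = C₁V₁/C₂ = 8.57 × 10⁹ × 10.3 / 6.26 × 10⁸ = 141 μL.
Diluent to add = V₂ − V₁ = 141 − 10.3 = 131 μL.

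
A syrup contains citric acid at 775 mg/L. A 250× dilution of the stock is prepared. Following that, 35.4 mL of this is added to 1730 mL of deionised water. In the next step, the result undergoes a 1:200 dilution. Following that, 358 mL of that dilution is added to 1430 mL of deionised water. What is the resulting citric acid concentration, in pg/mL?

Overall dilution factor = 250 × 49.87 × 200 × 4.994 = 1.25 × 10⁷.
775 mg/L / 1.25 × 10⁷ = 6.22 × 10⁻⁵ mg/L = 62.2 pg/mL.

62.2 pg/mL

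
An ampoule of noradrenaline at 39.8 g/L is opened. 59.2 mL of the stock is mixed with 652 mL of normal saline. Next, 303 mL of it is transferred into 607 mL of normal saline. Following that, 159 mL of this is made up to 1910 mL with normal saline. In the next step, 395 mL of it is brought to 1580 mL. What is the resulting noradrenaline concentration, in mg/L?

Overall dilution factor = 12.01 × 3.003 × 12.01 × 4 = 1734.
39.8 g/L / 1734 = 0.0230 g/L = 23.0 mg/L.

23.0 mg/L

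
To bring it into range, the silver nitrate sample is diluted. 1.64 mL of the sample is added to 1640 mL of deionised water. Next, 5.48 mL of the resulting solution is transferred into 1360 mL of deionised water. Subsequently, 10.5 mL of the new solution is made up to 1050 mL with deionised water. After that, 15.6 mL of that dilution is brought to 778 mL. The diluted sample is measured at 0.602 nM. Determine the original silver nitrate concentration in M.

0.749 M

Overall dilution factor = 1001 × 249.2 × 100 × 49.87 = 1.24 × 10⁹.
Original = 0.602 nM × 1.24 × 10⁹ = 7.49 × 10⁸ nM = 0.749 M.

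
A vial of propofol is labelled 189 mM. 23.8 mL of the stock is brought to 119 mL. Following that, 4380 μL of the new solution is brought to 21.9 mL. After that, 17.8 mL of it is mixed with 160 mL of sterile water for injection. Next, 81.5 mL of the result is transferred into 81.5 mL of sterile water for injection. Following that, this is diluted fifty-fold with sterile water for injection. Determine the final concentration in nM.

Overall dilution factor = 5 × 5 × 9.989 × 2 × 50 = 2.50 × 10⁴.
189 mM / 2.50 × 10⁴ = 7.57 × 10⁻³ mM = 7570 nM.

7570 nM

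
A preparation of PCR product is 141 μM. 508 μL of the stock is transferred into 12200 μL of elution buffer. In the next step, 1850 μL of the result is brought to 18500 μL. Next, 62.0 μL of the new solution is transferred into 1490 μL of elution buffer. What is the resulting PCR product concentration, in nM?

Overall dilution factor = 25.02 × 10 × 25.03 = 6262.
141 μM / 6262 = 0.0225 μM = 22.5 nM.

22.5 nM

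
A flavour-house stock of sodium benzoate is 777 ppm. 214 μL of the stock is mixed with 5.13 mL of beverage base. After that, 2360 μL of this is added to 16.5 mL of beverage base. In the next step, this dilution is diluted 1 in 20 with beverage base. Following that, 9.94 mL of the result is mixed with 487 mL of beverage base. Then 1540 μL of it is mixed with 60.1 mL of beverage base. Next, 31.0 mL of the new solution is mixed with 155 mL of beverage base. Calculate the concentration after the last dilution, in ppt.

16.2 ppt

Overall dilution factor = 24.97 × 7.992 × 20 × 49.99 × 40.03 × 6 = 4.79 × 10⁷.
777 ppm / 4.79 × 10⁷ = 1.62 × 10⁻⁵ ppm = 16.2 ppt.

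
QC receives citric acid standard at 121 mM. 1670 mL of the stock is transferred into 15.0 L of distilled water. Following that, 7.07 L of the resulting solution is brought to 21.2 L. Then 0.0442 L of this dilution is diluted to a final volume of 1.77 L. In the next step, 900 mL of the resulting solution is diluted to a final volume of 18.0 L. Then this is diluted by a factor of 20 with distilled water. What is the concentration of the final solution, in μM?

Overall dilution factor = 9.982 × 2.999 × 40.05 × 20 × 20 = 4.79 × 10⁵.
121 mM / 4.79 × 10⁵ = 2.52 × 10⁻⁴ mM = 0.252 μM.

0.252 μM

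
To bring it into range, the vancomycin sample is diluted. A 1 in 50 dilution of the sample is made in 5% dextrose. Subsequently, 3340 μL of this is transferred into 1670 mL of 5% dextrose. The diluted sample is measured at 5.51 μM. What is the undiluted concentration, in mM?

138 mM

Overall dilution factor = 50 × 501 = 2.51 × 10⁴.
Original = 5.51 μM × 2.51 × 10⁴ = 1.38 × 10⁵ μM = 138 mM.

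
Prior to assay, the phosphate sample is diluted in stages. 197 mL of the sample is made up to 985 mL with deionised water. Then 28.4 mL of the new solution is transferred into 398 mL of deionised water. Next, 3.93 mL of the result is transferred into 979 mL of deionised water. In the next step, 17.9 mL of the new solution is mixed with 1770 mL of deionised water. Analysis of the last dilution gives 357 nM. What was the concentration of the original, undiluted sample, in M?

Overall dilution factor = 5 × 15.01 × 250.1 × 99.88 = 1.88 × 10⁶.
Original = 357 nM × 1.88 × 10⁶ = 6.70 × 10⁸ nM = 0.670 M.

0.670 M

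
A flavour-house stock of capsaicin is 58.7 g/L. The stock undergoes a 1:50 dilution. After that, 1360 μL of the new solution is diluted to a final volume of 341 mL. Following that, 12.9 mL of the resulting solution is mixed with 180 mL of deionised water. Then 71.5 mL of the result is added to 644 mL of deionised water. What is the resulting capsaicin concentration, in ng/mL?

31.3 ng/mL

Overall dilution factor = 50 × 250.7 × 14.95 × 10.01 = 1.88 × 10⁶.
58.7 g/L / 1.88 × 10⁶ = 3.13 × 10⁻⁵ g/L = 31.3 ng/mL.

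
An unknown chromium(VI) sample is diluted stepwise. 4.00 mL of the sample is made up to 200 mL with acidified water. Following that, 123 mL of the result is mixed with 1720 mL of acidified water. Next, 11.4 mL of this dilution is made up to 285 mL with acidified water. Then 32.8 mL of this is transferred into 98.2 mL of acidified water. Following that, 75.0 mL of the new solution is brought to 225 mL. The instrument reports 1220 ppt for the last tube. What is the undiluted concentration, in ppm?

274 ppm

Overall dilution factor = 50 × 14.98 × 25 × 3.994 × 3 = 2.24 × 10⁵.
Original = 1220 ppt × 2.24 × 10⁵ = 2.74 × 10⁸ ppt = 274 ppm.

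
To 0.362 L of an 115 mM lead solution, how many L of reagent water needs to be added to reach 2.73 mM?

V₂ = C₁V₁/C₂ = 115 × 0.362 / 2.73 = 15.2 L.
Diluent to add = V₂ − V₁ = 15.2 − 0.362 = 14.9 L.

14.9 L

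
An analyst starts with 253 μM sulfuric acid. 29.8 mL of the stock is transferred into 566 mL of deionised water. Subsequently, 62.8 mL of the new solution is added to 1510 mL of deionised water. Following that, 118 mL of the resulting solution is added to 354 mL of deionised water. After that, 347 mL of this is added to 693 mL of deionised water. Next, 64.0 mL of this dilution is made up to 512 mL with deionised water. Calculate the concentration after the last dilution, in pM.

5270 pM

Overall dilution factor = 19.99 × 25.04 × 4 × 2.997 × 8 = 4.80 × 10⁴.
253 μM / 4.80 × 10⁴ = 5.27 × 10⁻³ μM = 5270 pM.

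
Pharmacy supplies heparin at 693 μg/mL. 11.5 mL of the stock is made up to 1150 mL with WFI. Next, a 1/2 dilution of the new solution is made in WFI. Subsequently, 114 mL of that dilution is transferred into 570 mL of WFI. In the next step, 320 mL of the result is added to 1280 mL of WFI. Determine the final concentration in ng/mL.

Overall dilution factor = 100 × 2 × 6 × 5 = 6000.
693 μg/mL / 6000 = 0.116 μg/mL = 116 ng/mL.

116 ng/mL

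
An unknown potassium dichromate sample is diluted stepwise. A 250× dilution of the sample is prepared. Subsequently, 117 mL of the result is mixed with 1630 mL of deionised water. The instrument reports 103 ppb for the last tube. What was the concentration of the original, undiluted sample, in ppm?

384 ppm

Overall dilution factor = 250 × 14.93 = 3733.
Original = 103 ppb × 3733 = 3.84 × 10⁵ ppb = 384 ppm.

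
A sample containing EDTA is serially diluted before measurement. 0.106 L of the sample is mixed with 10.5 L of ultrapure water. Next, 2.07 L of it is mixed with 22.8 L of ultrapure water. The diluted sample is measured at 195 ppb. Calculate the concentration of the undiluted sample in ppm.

Overall dilution factor = 100.1 × 12.01 = 1202.
Original = 195 ppb × 1202 = 2.34 × 10⁵ ppb = 234 ppm.

234 ppm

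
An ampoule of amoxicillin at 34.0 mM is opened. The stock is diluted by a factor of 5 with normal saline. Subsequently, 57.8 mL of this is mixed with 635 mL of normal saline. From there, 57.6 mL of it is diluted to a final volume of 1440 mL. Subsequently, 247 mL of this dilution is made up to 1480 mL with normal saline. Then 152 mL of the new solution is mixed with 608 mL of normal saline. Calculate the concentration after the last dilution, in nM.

Overall dilution factor = 5 × 11.99 × 25 × 5.992 × 5 = 4.49 × 10⁴.
34.0 mM / 4.49 × 10⁴ = 7.57 × 10⁻⁴ mM = 757 nM.

757 nM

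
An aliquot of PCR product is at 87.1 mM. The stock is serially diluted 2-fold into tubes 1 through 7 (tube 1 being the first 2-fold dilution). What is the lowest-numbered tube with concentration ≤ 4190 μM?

tube 5

Tube n has concentration 87.1 mM / 2ⁿ.
Need 2ⁿ ≥ 87.1 mM / 4190 μM = 20.8, so n ≥ 4.38.
First such tube: n = 5.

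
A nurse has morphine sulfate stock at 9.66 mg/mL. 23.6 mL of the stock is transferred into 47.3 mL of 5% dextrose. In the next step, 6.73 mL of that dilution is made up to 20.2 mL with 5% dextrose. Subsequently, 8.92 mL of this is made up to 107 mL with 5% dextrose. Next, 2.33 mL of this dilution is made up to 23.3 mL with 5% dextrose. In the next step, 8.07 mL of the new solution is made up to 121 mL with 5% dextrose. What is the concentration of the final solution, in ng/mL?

Overall dilution factor = 3.004 × 3.001 × 12.00 × 10 × 14.99 = 1.62 × 10⁴.
9.66 mg/mL / 1.62 × 10⁴ = 5.96 × 10⁻⁴ mg/mL = 596 ng/mL.

596 ng/mL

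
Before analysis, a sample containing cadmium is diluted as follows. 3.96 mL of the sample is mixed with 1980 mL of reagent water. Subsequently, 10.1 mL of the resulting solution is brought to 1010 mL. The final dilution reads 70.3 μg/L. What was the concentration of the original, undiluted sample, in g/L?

3.52 g/L

Overall dilution factor = 501 × 100 = 5.01 × 10⁴.
Original = 70.3 μg/L × 5.01 × 10⁴ = 3.52 × 10⁶ μg/L = 3.52 g/L.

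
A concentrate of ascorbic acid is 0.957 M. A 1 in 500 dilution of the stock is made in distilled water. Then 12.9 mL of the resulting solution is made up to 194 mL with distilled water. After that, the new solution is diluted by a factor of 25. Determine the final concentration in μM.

5.09 μM

Overall dilution factor = 500 × 15.04 × 25 = 1.88 × 10⁵.
0.957 M / 1.88 × 10⁵ = 5.09 × 10⁻⁶ M = 5.09 μM.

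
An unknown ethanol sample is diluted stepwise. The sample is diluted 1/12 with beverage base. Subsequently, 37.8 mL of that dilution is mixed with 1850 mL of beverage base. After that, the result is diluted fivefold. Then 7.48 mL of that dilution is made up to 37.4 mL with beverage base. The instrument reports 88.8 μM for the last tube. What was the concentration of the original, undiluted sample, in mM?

1330 mM

Overall dilution factor = 12 × 49.94 × 5 × 5 = 1.50 × 10⁴.
Original = 88.8 μM × 1.50 × 10⁴ = 1.33 × 10⁶ μM = 1330 mM.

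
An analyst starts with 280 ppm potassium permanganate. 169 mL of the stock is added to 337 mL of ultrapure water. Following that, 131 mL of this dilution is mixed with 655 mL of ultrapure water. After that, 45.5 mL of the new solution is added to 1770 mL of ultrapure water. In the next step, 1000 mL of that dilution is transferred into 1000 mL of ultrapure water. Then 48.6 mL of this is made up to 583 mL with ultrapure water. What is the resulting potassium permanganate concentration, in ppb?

Overall dilution factor = 2.994 × 6 × 39.90 × 2 × 12.00 = 1.72 × 10⁴.
280 ppm / 1.72 × 10⁴ = 0.0163 ppm = 16.3 ppb.

16.3 ppb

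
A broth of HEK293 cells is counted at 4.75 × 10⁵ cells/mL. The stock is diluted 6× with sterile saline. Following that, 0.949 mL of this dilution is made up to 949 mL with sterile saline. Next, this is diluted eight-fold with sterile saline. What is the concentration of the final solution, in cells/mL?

9.90 cells/mL

Overall dilution factor = 6 × 1000 × 8 = 4.80 × 10⁴.
4.75 × 10⁵ cells/mL / 4.80 × 10⁴ = 9.90 cells/mL.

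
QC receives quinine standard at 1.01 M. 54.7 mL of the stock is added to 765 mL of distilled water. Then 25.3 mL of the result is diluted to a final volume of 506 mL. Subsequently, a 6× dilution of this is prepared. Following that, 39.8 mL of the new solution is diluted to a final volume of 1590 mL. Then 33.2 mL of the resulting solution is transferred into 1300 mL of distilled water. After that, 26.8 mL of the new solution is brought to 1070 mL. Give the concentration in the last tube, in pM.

Overall dilution factor = 14.99 × 20 × 6 × 39.95 × 40.16 × 39.93 = 1.15 × 10⁸.
1.01 M / 1.15 × 10⁸ = 8.77 × 10⁻⁹ M = 8770 pM.

8770 pM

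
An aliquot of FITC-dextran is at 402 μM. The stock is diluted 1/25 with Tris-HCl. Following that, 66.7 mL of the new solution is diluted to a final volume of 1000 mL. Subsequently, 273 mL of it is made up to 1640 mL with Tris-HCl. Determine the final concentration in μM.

Overall dilution factor = 25 × 14.99 × 6.007 = 2252.
402 μM / 2252 = 0.179 μM.

0.179 μM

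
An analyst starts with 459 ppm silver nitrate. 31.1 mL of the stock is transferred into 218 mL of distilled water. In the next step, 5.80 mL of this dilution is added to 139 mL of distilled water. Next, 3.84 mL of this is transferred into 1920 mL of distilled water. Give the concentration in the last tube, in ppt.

4580 ppt

Overall dilution factor = 8.010 × 24.97 × 501 = 1.00 × 10⁵.
459 ppm / 1.00 × 10⁵ = 4.58 × 10⁻³ ppm = 4580 ppt.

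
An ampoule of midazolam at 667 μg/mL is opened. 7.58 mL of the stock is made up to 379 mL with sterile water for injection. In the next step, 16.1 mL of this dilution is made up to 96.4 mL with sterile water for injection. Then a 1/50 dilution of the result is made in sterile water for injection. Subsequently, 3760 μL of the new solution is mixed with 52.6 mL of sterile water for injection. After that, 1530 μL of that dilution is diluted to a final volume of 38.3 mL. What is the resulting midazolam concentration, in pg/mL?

119 pg/mL

Overall dilution factor = 50 × 5.988 × 50 × 14.99 × 25.03 = 5.62 × 10⁶.
667 μg/mL / 5.62 × 10⁶ = 1.19 × 10⁻⁴ μg/mL = 119 pg/mL.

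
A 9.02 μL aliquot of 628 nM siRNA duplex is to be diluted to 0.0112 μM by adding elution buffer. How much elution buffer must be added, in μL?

497 μL

0.0112 μM = 11.2 nM.
V₂ = C₁V₁/C₂ = 628 × 9.02 / 11.2 = 506 μL.
Diluent to add = V₂ − V₁ = 506 − 9.02 = 497 μL.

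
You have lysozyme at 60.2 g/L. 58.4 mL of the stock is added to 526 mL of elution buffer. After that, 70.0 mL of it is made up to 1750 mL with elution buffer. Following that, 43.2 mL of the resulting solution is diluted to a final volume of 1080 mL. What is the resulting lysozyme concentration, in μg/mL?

Overall dilution factor = 10.01 × 25 × 25 = 6254.
60.2 g/L / 6254 = 9.63 × 10⁻³ g/L = 9.63 μg/mL.

9.63 μg/mL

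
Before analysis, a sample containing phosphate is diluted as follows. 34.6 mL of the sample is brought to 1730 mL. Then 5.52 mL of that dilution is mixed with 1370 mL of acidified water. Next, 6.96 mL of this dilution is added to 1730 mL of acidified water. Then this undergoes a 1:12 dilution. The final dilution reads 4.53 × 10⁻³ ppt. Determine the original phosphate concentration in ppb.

Overall dilution factor = 50 × 249.2 × 249.6 × 12 = 3.73 × 10⁷.
Original = 4.53 × 10⁻³ ppt × 3.73 × 10⁷ = 1.69 × 10⁵ ppt = 169 ppb.

169 ppb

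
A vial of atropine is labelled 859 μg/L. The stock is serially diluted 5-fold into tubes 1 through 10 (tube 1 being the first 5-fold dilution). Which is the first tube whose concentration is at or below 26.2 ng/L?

tube 7

Tube n has concentration 859 μg/L / 5ⁿ.
Need 5ⁿ ≥ 859 μg/L / 26.2 ng/L = 3.28 × 10⁴, so n ≥ 6.46.
First such tube: n = 7.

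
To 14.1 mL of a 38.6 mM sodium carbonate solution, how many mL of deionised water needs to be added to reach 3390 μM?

3390 μM = 3.39 mM.
V₂ = C₁V₁/C₂ = 38.6 × 14.1 / 3.39 = 161 mL.
Diluent to add = V₂ − V₁ = 161 − 14.1 = 146 mL.

146 mL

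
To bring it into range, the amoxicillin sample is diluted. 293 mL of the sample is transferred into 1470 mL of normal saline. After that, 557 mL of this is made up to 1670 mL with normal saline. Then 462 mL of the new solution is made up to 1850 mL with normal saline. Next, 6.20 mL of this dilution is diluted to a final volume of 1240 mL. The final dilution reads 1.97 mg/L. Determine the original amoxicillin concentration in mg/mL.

28.5 mg/mL

Overall dilution factor = 6.017 × 2.998 × 4.004 × 200 = 1.44 × 10⁴.
Original = 1.97 mg/L × 1.44 × 10⁴ = 2.85 × 10⁴ mg/L = 28.5 mg/mL.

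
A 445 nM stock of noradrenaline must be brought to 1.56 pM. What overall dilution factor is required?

Factor = C₀/C_target = 445 nM / 1.56 pM = 2.85 × 10⁵.

2.85 × 10⁵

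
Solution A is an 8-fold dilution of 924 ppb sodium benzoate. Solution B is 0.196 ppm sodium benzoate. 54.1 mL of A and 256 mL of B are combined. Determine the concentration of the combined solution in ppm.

0.182 ppm

C_A = 924 ppb / 8 = 116 ppb.
C_B = 0.196 ppm = 196 ppb.
C_mix = (C_A·V_A + C_B·V_B)/(V_A + V_B) = (116×54.1 + 196×256) / 310.1 = 182 ppb = 0.182 ppm.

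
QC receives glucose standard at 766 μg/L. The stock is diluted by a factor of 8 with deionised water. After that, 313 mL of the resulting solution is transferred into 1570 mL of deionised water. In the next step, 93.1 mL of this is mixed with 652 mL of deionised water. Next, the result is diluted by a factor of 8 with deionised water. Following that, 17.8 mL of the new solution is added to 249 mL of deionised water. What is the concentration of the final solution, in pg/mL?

Overall dilution factor = 8 × 6.016 × 8.003 × 8 × 14.99 = 4.62 × 10⁴.
766 μg/L / 4.62 × 10⁴ = 0.0166 μg/L = 16.6 pg/mL.

16.6 pg/mL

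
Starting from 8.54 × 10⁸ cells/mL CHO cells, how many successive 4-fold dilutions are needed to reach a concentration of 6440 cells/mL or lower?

9

Need 4ⁿ ≥ 1.33 × 10⁵, so n ≥ log(1.33 × 10⁵)/log(4) = 8.51.
Minimum whole steps: n = 9.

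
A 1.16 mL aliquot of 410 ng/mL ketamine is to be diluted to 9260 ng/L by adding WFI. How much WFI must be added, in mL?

9260 ng/L = 9.26 ng/mL.
V₂ = C₁V₁/C₂ = 410 × 1.16 / 9.26 = 51.4 mL.
Diluent to add = V₂ − V₁ = 51.4 − 1.16 = 50.2 mL.

50.2 mL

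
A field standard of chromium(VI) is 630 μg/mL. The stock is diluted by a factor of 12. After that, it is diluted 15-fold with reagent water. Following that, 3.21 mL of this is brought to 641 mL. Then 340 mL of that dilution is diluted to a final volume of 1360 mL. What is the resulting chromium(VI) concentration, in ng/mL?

4.38 ng/mL

Overall dilution factor = 12 × 15 × 199.7 × 4 = 1.44 × 10⁵.
630 μg/mL / 1.44 × 10⁵ = 4.38 × 10⁻³ μg/mL = 4.38 ng/mL.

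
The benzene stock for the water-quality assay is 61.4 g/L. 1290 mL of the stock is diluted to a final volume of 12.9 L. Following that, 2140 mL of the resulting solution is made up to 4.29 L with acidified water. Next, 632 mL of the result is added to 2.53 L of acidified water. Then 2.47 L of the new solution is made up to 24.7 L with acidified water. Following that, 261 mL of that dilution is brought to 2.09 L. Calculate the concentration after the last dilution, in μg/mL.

7.64 μg/mL

Overall dilution factor = 10 × 2.005 × 5.003 × 10 × 8.008 = 8031.
61.4 g/L / 8031 = 7.64 × 10⁻³ g/L = 7.64 μg/mL.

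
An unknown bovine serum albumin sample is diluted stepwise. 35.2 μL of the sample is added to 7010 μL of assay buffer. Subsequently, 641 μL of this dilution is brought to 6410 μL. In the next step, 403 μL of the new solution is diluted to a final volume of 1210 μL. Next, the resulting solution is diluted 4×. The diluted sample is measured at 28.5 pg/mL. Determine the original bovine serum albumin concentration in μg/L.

Overall dilution factor = 200.1 × 10 × 3.002 × 4 = 2.40 × 10⁴.
Original = 28.5 pg/mL × 2.40 × 10⁴ = 6.85 × 10⁵ pg/mL = 685 μg/L.

685 μg/L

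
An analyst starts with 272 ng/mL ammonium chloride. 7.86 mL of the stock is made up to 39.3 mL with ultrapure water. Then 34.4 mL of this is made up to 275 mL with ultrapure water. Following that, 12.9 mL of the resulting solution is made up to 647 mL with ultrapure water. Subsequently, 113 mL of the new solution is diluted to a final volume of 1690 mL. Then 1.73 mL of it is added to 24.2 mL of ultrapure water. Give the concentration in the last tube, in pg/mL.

0.605 pg/mL

Overall dilution factor = 5 × 7.994 × 50.16 × 14.96 × 14.99 = 4.49 × 10⁵.
272 ng/mL / 4.49 × 10⁵ = 6.05 × 10⁻⁴ ng/mL = 0.605 pg/mL.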